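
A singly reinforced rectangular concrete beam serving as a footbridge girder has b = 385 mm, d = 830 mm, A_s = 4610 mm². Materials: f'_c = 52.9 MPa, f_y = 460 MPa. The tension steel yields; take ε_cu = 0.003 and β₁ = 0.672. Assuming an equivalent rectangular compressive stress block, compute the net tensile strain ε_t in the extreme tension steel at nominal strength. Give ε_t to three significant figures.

ε_t ≈ 0.0107

a = A_s f_y/(0.85 f'_c b) = 122.50 mm.
β₁ = 0.672, so c = a/β₁ = 122.50/0.672 = 182.29 mm.
From the linear strain diagram with ε_cu = 0.003: ε_t = 0.003 (d − c)/c = 0.003 × (830 − 182.29)/182.29 = 0.0107.
Since ε_t ≥ 0.005, the section is tension-controlled.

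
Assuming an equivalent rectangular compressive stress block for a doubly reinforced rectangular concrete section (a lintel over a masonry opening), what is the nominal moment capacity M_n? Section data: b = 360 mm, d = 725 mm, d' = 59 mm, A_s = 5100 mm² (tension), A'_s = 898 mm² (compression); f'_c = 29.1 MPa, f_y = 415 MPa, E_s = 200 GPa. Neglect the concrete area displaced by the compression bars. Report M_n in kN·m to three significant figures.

M_n ≈ 1340 kN·m

Assume both tension and compression steel yield.
Net tension couple steel: A_s − A'_s = 4202 mm².
a = (A_s − A'_s) f_y / (0.85 f'_c b) = 1743830/(0.85 × 29.1 × 360) = 195.83 mm.
c = a/β₁ = 195.83/0.842 = 232.58 mm; ε'_s = 0.003(c − d')/c = 0.0022 ≥ f_y/E_s = 0.0021, so compression steel does yield.
M_n = (A_s − A'_s) f_y (d − a/2) + A'_s f_y (d − d') = [1743830 × (725 − 97.915) + 372670 × (725 − 59)] × 10⁻⁶ = 1093.53 + 248.20 = 1341.73 kN·m.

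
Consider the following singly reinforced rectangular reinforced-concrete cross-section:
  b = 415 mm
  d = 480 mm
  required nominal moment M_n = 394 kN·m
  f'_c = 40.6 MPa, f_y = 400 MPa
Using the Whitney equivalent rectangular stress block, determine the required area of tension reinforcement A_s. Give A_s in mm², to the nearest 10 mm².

With M_n = 0.85 f'_c a b (d − a/2), solve the quadratic for a:
a = d − √(d² − 2M_n/(0.85 f'_c b)) = 480 − √(480² − 2 × 394×10⁶/(0.85 × 40.6 × 415)) = 61.22 mm.
A_s = 0.85 f'_c a b / f_y = 0.85 × 40.6 × 61.22 × 415 / 400 = 2191.9 mm².

A_s ≈ 2190 mm²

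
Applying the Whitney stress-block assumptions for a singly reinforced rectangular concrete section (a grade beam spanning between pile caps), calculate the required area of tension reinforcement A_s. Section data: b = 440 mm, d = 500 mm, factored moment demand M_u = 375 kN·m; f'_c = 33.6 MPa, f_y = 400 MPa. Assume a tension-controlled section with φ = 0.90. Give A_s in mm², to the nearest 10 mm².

M_n = M_u/φ = 375/0.90 = 416.667 kN·m.
With M_n = 0.85 f'_c a b (d − a/2), solve the quadratic for a:
a = d − √(d² − 2M_n/(0.85 f'_c b)) = 500 − √(500² − 2 × 416.667×10⁶/(0.85 × 33.6 × 440)) = 71.41 mm.
A_s = 0.85 f'_c a b / f_y = 0.85 × 33.6 × 71.41 × 440 / 400 = 2243.4 mm².

A_s ≈ 2240 mm²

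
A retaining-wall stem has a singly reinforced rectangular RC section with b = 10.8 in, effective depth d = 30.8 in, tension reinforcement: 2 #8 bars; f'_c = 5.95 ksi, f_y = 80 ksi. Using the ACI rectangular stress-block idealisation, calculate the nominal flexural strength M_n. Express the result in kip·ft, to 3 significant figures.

A_s = 2 × 0.79 = 1.58 in².
T = A_s f_y = 1.58 × 80 = 126.4 kips.
a = T/(0.85 f'_c b) = 126.4/(0.85 × 5.95 × 10.8) = 2.314 in.
M_n = T(d − a/2) = 126.4 × (30.8 − 1.157) = 3746.9 kip·in = 3746.9/12 = 312.24 kip·ft.

M_n ≈ 312 kip·ft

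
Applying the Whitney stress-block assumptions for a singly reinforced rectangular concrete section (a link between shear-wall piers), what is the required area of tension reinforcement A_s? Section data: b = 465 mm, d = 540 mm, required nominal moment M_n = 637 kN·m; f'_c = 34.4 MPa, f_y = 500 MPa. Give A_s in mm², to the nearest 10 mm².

With M_n = 0.85 f'_c a b (d − a/2), solve the quadratic for a:
a = d − √(d² − 2M_n/(0.85 f'_c b)) = 540 − √(540² − 2 × 637×10⁶/(0.85 × 34.4 × 465)) = 95.14 mm.
A_s = 0.85 f'_c a b / f_y = 0.85 × 34.4 × 95.14 × 465 / 500 = 2587.2 mm².

A_s ≈ 2590 mm²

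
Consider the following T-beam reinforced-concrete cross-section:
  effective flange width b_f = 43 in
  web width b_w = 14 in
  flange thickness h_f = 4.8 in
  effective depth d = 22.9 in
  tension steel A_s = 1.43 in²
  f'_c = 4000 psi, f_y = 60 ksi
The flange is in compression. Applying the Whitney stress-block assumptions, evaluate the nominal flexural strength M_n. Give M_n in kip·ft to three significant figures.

M_n ≈ 162 kip·ft

Tension: T = A_s f_y = 1.43 × 60 = 85.8 kips.
Try a within the flange: a = T/(0.85 f'_c b_f) = 85.8/(0.85 × 4 × 43) = 0.587 in.
Since a = 0.587 ≤ h_f = 4.8 in, the stress block lies entirely in the flange; analyse as a rectangular beam of width b_f.
M_n = T(d − a/2) = 85.8 × (22.9 − 0.2935) = 1939.6 kip·in.
M_n = 1939.6/12 = 161.63 kip·ft.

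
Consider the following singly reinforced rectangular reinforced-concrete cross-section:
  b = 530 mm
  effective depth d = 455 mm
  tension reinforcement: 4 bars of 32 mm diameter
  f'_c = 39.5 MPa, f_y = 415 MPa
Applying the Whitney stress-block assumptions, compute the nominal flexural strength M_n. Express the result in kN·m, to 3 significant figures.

A_s = 4 × 804 = 3216 mm².
T = A_s f_y = 3216 × 415 = 1334640 N = 1334.64 kN.
From C = T: a = T/(0.85 f'_c b) = 1334640/(0.85 × 39.5 × 530) = 75.00 mm.
M_n = T(d − a/2) = 1334.64 kN × (455 − 37.5) mm = 557.21 kN·m.

M_n ≈ 557 kN·m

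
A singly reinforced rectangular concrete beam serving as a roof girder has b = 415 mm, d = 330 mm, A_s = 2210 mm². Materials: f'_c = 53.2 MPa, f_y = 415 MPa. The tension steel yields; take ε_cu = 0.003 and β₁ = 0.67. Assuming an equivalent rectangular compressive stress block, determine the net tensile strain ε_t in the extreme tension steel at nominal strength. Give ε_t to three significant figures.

a = A_s f_y/(0.85 f'_c b) = 48.87 mm.
β₁ = 0.67, so c = a/β₁ = 48.87/0.67 = 72.94 mm.
From the linear strain diagram with ε_cu = 0.003: ε_t = 0.003 (d − c)/c = 0.003 × (330 − 72.94)/72.94 = 0.0106.
Since ε_t ≥ 0.005, the section is tension-controlled.

ε_t ≈ 0.0106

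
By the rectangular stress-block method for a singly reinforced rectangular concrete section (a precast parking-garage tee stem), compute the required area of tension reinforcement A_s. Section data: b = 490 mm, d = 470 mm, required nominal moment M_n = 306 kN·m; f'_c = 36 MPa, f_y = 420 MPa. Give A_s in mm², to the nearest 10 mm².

With M_n = 0.85 f'_c a b (d − a/2), solve the quadratic for a:
a = d − √(d² − 2M_n/(0.85 f'_c b)) = 470 − √(470² − 2 × 306×10⁶/(0.85 × 36 × 490)) = 45.64 mm.
A_s = 0.85 f'_c a b / f_y = 0.85 × 36 × 45.64 × 490 / 420 = 1629.3 mm².

A_s ≈ 1630 mm²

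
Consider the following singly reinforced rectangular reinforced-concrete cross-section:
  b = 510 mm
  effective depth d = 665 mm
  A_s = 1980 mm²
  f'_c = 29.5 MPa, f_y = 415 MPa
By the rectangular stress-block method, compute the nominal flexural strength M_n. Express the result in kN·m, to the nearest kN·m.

M_n ≈ 520 kN·m

T = A_s f_y = 1980 × 415 = 821700 N = 821.7 kN.
From C = T: a = T/(0.85 f'_c b) = 821700/(0.85 × 29.5 × 510) = 64.25 mm.
M_n = T(d − a/2) = 821.7 kN × (665 − 32.125) mm = 520.03 kN·m.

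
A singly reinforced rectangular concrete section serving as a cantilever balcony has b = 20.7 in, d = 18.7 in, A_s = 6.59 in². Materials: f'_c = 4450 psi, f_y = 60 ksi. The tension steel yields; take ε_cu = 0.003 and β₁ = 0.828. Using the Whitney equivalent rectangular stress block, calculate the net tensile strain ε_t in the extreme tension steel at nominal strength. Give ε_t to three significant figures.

ε_t ≈ 0.00620

a = A_s f_y/(0.85 f'_c b) = 5.050 in.
β₁ = 0.828, so c = a/β₁ = 5.050/0.828 = 6.099 in.
From the linear strain diagram with ε_cu = 0.003: ε_t = 0.003 (d − c)/c = 0.003 × (18.7 − 6.099)/6.099 = 0.00620.
Since ε_t ≥ 0.005, the section is tension-controlled.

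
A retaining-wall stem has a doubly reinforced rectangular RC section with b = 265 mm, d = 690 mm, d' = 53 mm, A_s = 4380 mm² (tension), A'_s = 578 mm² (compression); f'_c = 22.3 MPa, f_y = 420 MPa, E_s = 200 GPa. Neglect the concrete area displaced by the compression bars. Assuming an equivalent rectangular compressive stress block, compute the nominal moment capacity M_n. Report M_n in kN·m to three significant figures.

Assume both tension and compression steel yield.
Net tension couple steel: A_s − A'_s = 3802 mm².
a = (A_s − A'_s) f_y / (0.85 f'_c b) = 1596840/(0.85 × 22.3 × 265) = 317.90 mm.
c = a/β₁ = 317.90/0.85 = 374.00 mm; ε'_s = 0.003(c − d')/c = 0.0026 ≥ f_y/E_s = 0.0021, so compression steel does yield.
M_n = (A_s − A'_s) f_y (d − a/2) + A'_s f_y (d − d') = [1596840 × (690 − 158.95) + 242760 × (690 − 53)] × 10⁻⁶ = 848.00 + 154.64 = 1002.64 kN·m.

M_n ≈ 1000 kN·m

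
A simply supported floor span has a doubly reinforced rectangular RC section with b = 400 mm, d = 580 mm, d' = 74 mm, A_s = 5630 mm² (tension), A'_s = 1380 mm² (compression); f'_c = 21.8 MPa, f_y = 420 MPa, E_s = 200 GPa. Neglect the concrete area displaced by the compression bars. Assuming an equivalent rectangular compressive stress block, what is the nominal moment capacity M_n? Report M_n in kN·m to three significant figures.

M_n ≈ 1110 kN·m

Assume both tension and compression steel yield.
Net tension couple steel: A_s − A'_s = 4250 mm².
a = (A_s − A'_s) f_y / (0.85 f'_c b) = 1785000/(0.85 × 21.8 × 400) = 240.83 mm.
c = a/β₁ = 240.83/0.85 = 283.33 mm; ε'_s = 0.003(c − d')/c = 0.0022 ≥ f_y/E_s = 0.0021, so compression steel does yield.
M_n = (A_s − A'_s) f_y (d − a/2) + A'_s f_y (d − d') = [1785000 × (580 − 120.415) + 579600 × (580 − 74)] × 10⁻⁶ = 820.36 + 293.28 = 1113.64 kN·m.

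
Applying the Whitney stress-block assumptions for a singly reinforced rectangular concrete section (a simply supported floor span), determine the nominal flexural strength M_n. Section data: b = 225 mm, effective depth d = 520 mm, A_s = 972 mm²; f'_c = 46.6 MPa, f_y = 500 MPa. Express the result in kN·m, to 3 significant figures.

T = A_s f_y = 972 × 500 = 486000 N = 486 kN.
From C = T: a = T/(0.85 f'_c b) = 486000/(0.85 × 46.6 × 225) = 54.53 mm.
M_n = T(d − a/2) = 486 kN × (520 − 27.265) mm = 239.47 kN·m.

M_n ≈ 239 kN·m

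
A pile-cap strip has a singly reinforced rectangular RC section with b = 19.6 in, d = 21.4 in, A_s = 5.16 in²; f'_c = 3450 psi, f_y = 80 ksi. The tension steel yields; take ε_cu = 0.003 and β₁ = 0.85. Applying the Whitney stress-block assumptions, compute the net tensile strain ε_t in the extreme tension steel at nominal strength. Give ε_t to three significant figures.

a = A_s f_y/(0.85 f'_c b) = 7.182 in.
β₁ = 0.85, so c = a/β₁ = 7.182/0.85 = 8.449 in.
From the linear strain diagram with ε_cu = 0.003: ε_t = 0.003 (d − c)/c = 0.003 × (21.4 − 8.449)/8.449 = 0.00460.
ε_t is between 0.004 and 0.005 — transition zone.

ε_t ≈ 0.00460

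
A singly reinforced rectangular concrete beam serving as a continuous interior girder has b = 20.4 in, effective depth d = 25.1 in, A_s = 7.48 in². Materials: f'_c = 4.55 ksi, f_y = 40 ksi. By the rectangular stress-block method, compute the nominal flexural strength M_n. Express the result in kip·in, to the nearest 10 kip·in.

M_n ≈ 6940 kip·in

T = A_s f_y = 7.48 × 40 = 299.2 kips.
a = T/(0.85 f'_c b) = 299.2/(0.85 × 4.55 × 20.4) = 3.792 in.
M_n = T(d − a/2) = 299.2 × (25.1 − 1.896) = 6942.6 kip·in.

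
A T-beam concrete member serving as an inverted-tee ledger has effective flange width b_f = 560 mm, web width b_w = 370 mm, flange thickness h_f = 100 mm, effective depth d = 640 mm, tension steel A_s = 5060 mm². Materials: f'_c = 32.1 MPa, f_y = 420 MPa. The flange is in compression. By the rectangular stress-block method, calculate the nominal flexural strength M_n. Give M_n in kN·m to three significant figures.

Tension: T = A_s f_y = 5060 × 420 = 2125200 N.
Try a within the flange: a = T/(0.85 f'_c b_f) = 2125200/(0.85 × 32.1 × 560) = 139.09 mm.
a = 139.09 > h_f = 100 mm: the block extends into the web. Split into flange-overhang and web parts.
C_f = 0.85 f'_c (b_f − b_w) h_f = 0.85 × 32.1 × (560 − 370) × 100 = 518415 N.
Remaining web compression depth: a_w = (T − C_f)/(0.85 f'_c b_w) = (2125200 − 518415)/(0.85 × 32.1 × 370) = 159.16 mm.
M_n = C_f(d − h_f/2) + (T − C_f)(d − a_w/2) = 518415 × (640 − 50) + 1606785 × (640 − 79.58) = 305.86 + 900.47 = 1206.33 × 10⁶ N·mm.
M_n = 1206.33 kN·m.

M_n ≈ 1210 kN·m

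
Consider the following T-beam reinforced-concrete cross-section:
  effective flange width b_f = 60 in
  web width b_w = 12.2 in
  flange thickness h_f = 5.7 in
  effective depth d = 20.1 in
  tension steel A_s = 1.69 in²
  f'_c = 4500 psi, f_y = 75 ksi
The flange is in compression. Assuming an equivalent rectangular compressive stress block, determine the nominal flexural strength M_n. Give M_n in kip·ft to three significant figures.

Tension: T = A_s f_y = 1.69 × 75 = 126.75 kips.
Try a within the flange: a = T/(0.85 f'_c b_f) = 126.75/(0.85 × 4.5 × 60) = 0.552 in.
Since a = 0.552 ≤ h_f = 5.7 in, the stress block lies entirely in the flange; analyse as a rectangular beam of width b_f.
M_n = T(d − a/2) = 126.75 × (20.1 − 0.276) = 2512.7 kip·in.
M_n = 2512.7/12 = 209.39 kip·ft.

M_n ≈ 209 kip·ft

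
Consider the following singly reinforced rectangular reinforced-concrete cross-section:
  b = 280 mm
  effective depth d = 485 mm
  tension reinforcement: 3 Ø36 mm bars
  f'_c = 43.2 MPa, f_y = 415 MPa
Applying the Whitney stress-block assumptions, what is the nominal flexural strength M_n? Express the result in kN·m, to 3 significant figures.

A_s = 3 × 1018 = 3054 mm².
T = A_s f_y = 3054 × 415 = 1267410 N = 1267.41 kN.
From C = T: a = T/(0.85 f'_c b) = 1267410/(0.85 × 43.2 × 280) = 123.27 mm.
M_n = T(d − a/2) = 1267.41 kN × (485 − 61.635) mm = 536.58 kN·m.

M_n ≈ 537 kN·m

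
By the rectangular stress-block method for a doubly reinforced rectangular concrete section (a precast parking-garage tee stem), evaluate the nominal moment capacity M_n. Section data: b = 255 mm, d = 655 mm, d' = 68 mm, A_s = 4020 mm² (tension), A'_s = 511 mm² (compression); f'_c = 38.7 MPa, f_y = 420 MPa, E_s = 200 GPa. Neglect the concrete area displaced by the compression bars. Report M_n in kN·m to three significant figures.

Assume both tension and compression steel yield.
Net tension couple steel: A_s − A'_s = 3509 mm².
a = (A_s − A'_s) f_y / (0.85 f'_c b) = 1473780/(0.85 × 38.7 × 255) = 175.70 mm.
c = a/β₁ = 175.70/0.774 = 227.00 mm; ε'_s = 0.003(c − d')/c = 0.0021 ≥ f_y/E_s = 0.0021, so compression steel does yield.
M_n = (A_s − A'_s) f_y (d − a/2) + A'_s f_y (d − d') = [1473780 × (655 − 87.85) + 214620 × (655 − 68)] × 10⁻⁶ = 835.85 + 125.98 = 961.83 kN·m.

M_n ≈ 962 kN·m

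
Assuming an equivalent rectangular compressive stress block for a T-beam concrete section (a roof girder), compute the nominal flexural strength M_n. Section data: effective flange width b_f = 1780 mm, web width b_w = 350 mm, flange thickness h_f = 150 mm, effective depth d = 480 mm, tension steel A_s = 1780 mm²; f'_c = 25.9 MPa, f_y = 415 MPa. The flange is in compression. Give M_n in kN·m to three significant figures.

Tension: T = A_s f_y = 1780 × 415 = 738700 N.
Try a within the flange: a = T/(0.85 f'_c b_f) = 738700/(0.85 × 25.9 × 1780) = 18.85 mm.
Since a = 18.85 ≤ h_f = 150 mm, the stress block lies entirely in the flange; analyse as a rectangular beam of width b_f.
M_n = T(d − a/2) = 738700 × (480 − 9.425) = 347.61 × 10⁶ N·mm.
M_n = 347.61 kN·m.

M_n ≈ 348 kN·m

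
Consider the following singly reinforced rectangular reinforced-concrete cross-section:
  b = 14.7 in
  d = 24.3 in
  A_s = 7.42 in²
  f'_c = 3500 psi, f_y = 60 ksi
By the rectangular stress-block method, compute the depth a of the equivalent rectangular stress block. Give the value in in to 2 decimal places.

T = A_s f_y = 7.42 × 60 = 445.2 kips.
a = T/(0.85 f'_c b) = 445.2/(0.85 × 3.5 × 14.7) = 10.18 in.

a ≈ 10.18 in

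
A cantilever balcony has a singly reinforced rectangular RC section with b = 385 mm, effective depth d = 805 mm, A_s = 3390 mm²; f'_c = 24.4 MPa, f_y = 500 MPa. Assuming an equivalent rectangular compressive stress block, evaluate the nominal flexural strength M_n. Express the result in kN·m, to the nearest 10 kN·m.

T = A_s f_y = 3390 × 500 = 1695000 N = 1695 kN.
From C = T: a = T/(0.85 f'_c b) = 1695000/(0.85 × 24.4 × 385) = 212.28 mm.
M_n = T(d − a/2) = 1695 kN × (805 − 106.14) mm = 1184.57 kN·m.

M_n ≈ 1180 kN·m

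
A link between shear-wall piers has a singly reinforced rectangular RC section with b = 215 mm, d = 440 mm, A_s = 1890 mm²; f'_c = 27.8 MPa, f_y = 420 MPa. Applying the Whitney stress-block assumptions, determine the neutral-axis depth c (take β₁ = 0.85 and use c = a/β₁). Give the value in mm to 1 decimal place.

T = A_s f_y = 1890 × 420 = 793800 N = 793.8 kN.
Setting C = 0.85 f'_c a b equal to T: a = 793800/(0.85 × 27.8 × 215) = 156.246 mm.
With β₁ = 0.85, c = a/β₁ = 156.246/0.85 = 183.8 mm.

c ≈ 183.8 mm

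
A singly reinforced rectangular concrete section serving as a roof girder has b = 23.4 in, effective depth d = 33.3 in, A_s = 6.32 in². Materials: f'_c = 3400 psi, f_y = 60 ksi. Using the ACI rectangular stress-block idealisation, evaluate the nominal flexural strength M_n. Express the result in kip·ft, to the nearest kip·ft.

M_n ≈ 964 kip·ft

T = A_s f_y = 6.32 × 60 = 379.2 kips.
a = T/(0.85 f'_c b) = 379.2/(0.85 × 3.4 × 23.4) = 5.607 in.
M_n = T(d − a/2) = 379.2 × (33.3 − 2.8035) = 11564.3 kip·in = 11564.3/12 = 963.69 kip·ft.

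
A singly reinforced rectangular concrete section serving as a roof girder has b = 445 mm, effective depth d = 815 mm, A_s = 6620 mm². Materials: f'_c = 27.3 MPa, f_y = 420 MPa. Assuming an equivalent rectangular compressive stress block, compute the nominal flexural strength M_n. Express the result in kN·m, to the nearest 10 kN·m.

T = A_s f_y = 6620 × 420 = 2780400 N = 2780.4 kN.
From C = T: a = T/(0.85 f'_c b) = 2780400/(0.85 × 27.3 × 445) = 269.26 mm.
M_n = T(d − a/2) = 2780.4 kN × (815 − 134.63) mm = 1891.70 kN·m.

M_n ≈ 1890 kN·m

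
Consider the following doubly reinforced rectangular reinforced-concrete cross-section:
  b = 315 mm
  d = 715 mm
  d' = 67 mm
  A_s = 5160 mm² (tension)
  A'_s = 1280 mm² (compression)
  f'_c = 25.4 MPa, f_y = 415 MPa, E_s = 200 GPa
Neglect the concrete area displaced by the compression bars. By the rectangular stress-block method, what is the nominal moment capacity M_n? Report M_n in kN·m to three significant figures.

Assume both tension and compression steel yield.
Net tension couple steel: A_s − A'_s = 3880 mm².
a = (A_s − A'_s) f_y / (0.85 f'_c b) = 1610200/(0.85 × 25.4 × 315) = 236.76 mm.
c = a/β₁ = 236.76/0.85 = 278.54 mm; ε'_s = 0.003(c − d')/c = 0.0023 ≥ f_y/E_s = 0.0021, so compression steel does yield.
M_n = (A_s − A'_s) f_y (d − a/2) + A'_s f_y (d − d') = [1610200 × (715 − 118.38) + 531200 × (715 − 67)] × 10⁻⁶ = 960.68 + 344.22 = 1304.90 kN·m.

M_n ≈ 1300 kN·m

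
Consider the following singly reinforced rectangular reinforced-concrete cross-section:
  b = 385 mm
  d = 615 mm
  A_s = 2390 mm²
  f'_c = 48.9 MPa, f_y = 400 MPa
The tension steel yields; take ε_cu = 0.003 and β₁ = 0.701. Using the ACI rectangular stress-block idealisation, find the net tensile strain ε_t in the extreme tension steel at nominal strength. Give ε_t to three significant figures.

a = A_s f_y/(0.85 f'_c b) = 59.74 mm.
β₁ = 0.701, so c = a/β₁ = 59.74/0.701 = 85.22 mm.
From the linear strain diagram with ε_cu = 0.003: ε_t = 0.003 (d − c)/c = 0.003 × (615 − 85.22)/85.22 = 0.0186.
Since ε_t ≥ 0.005, the section is tension-controlled.

ε_t ≈ 0.0186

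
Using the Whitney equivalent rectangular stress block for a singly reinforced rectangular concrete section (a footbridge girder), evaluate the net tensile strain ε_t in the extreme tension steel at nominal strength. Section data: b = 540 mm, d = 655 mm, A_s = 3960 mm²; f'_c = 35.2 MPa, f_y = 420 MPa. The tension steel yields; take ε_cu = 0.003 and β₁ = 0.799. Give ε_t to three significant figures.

a = A_s f_y/(0.85 f'_c b) = 102.94 mm.
β₁ = 0.799, so c = a/β₁ = 102.94/0.799 = 128.84 mm.
From the linear strain diagram with ε_cu = 0.003: ε_t = 0.003 (d − c)/c = 0.003 × (655 − 128.84)/128.84 = 0.0123.
Since ε_t ≥ 0.005, the section is tension-controlled.

ε_t ≈ 0.0123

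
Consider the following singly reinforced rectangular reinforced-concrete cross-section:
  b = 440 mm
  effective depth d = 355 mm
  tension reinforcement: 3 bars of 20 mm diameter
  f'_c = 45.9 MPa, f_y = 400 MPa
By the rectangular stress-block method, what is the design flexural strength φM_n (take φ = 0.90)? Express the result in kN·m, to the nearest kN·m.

φM_n ≈ 117 kN·m

A_s = 3 × 314 = 942 mm².
T = A_s f_y = 942 × 400 = 376800 N = 376.8 kN.
From C = T: a = T/(0.85 f'_c b) = 376800/(0.85 × 45.9 × 440) = 21.95 mm.
M_n = T(d − a/2) = 376.8 kN × (355 − 10.975) mm = 129.63 kN·m.
φM_n = 0.90 × 129.63 = 116.67 kN·m.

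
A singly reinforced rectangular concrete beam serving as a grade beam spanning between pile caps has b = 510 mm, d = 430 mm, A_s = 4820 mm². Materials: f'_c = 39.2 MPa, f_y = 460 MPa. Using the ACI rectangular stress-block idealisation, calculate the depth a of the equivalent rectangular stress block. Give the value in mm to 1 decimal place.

a ≈ 130.5 mm

T = A_s f_y = 4820 × 460 = 2217200 N = 2217.2 kN.
Setting C = 0.85 f'_c a b equal to T: a = 2217200/(0.85 × 39.2 × 510) = 130.5 mm.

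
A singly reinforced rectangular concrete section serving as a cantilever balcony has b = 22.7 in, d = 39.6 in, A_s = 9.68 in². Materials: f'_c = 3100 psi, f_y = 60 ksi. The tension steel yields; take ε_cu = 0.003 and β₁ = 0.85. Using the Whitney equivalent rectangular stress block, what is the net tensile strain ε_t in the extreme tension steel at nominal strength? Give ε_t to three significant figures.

ε_t ≈ 0.00740

a = A_s f_y/(0.85 f'_c b) = 9.710 in.
β₁ = 0.85, so c = a/β₁ = 9.710/0.85 = 11.424 in.
From the linear strain diagram with ε_cu = 0.003: ε_t = 0.003 (d − c)/c = 0.003 × (39.6 − 11.424)/11.424 = 0.00740.
Since ε_t ≥ 0.005, the section is tension-controlled.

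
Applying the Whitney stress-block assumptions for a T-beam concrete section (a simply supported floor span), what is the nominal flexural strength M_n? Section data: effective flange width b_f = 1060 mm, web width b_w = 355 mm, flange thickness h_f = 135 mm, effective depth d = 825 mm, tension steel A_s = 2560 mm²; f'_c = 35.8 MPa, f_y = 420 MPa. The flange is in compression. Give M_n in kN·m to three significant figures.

M_n ≈ 869 kN·m

Tension: T = A_s f_y = 2560 × 420 = 1075200 N.
Try a within the flange: a = T/(0.85 f'_c b_f) = 1075200/(0.85 × 35.8 × 1060) = 33.33 mm.
Since a = 33.33 ≤ h_f = 135 mm, the stress block lies entirely in the flange; analyse as a rectangular beam of width b_f.
M_n = T(d − a/2) = 1075200 × (825 − 16.665) = 869.12 × 10⁶ N·mm.
M_n = 869.12 kN·m.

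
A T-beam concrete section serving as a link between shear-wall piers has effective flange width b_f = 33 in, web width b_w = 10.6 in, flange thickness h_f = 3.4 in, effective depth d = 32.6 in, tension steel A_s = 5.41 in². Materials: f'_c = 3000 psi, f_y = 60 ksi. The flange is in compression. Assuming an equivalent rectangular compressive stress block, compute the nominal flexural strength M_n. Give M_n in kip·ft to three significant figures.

Tension: T = A_s f_y = 5.41 × 60 = 324.6 kips.
Try a within the flange: a = T/(0.85 f'_c b_f) = 324.6/(0.85 × 3 × 33) = 3.857 in.
a = 3.857 > h_f = 3.4 in: the block extends into the web. Split into flange-overhang and web parts.
C_f = 0.85 f'_c (b_f − b_w) h_f = 0.85 × 3 × (33 − 10.6) × 3.4 = 194.2 kips.
Remaining web compression depth: a_w = (T − C_f)/(0.85 f'_c b_w) = (324.6 − 194.2)/(0.85 × 3 × 10.6) = 4.824 in.
M_n = C_f(d − h_f/2) + (T − C_f)(d − a_w/2) = 194.2 × (32.6 − 1.7) + 130.4 × (32.6 − 2.412) = 6000.8 + 3936.5 = 9937.3 kip·in.
M_n = 9937.3/12 = 828.11 kip·ft.

M_n ≈ 828 kip·ft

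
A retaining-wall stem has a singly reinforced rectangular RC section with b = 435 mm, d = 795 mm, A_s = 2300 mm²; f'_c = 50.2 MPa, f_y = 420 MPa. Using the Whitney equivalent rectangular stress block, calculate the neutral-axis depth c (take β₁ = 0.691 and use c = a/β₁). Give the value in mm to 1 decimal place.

c ≈ 75.3 mm

T = A_s f_y = 2300 × 420 = 966000 N = 966 kN.
Setting C = 0.85 f'_c a b equal to T: a = 966000/(0.85 × 50.2 × 435) = 52.043 mm.
With β₁ = 0.691, c = a/β₁ = 52.043/0.691 = 75.3 mm.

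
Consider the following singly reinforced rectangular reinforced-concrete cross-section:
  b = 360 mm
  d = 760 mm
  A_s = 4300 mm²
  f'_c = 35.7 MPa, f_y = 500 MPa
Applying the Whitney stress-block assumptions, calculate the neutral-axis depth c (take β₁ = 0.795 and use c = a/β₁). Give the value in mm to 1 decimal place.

c ≈ 247.6 mm

T = A_s f_y = 4300 × 500 = 2150000 N = 2150 kN.
Setting C = 0.85 f'_c a b equal to T: a = 2150000/(0.85 × 35.7 × 360) = 196.811 mm.
With β₁ = 0.795, c = a/β₁ = 196.811/0.795 = 247.6 mm.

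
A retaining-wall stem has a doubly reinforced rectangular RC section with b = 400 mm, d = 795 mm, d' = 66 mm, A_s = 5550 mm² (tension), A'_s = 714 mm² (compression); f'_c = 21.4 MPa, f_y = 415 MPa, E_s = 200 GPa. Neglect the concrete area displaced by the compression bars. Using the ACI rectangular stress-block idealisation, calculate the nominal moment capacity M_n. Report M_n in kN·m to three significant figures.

M_n ≈ 1530 kN·m

Assume both tension and compression steel yield.
Net tension couple steel: A_s − A'_s = 4836 mm².
a = (A_s − A'_s) f_y / (0.85 f'_c b) = 2006940/(0.85 × 21.4 × 400) = 275.83 mm.
c = a/β₁ = 275.83/0.85 = 324.51 mm; ε'_s = 0.003(c − d')/c = 0.0024 ≥ f_y/E_s = 0.0021, so compression steel does yield.
M_n = (A_s − A'_s) f_y (d − a/2) + A'_s f_y (d − d') = [2006940 × (795 − 137.915) + 296310 × (795 − 66)] × 10⁻⁶ = 1318.73 + 216.01 = 1534.74 kN·m.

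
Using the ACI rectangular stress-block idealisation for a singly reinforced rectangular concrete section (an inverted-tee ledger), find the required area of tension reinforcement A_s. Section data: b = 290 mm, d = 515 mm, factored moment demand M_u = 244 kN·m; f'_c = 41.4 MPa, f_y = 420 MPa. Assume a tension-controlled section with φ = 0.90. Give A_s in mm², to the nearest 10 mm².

A_s ≈ 1320 mm²

M_n = M_u/φ = 244/0.90 = 271.111 kN·m.
With M_n = 0.85 f'_c a b (d − a/2), solve the quadratic for a:
a = d − √(d² − 2M_n/(0.85 f'_c b)) = 515 − √(515² − 2 × 271.111×10⁶/(0.85 × 41.4 × 290)) = 54.46 mm.
A_s = 0.85 f'_c a b / f_y = 0.85 × 41.4 × 54.46 × 290 / 420 = 1323.3 mm².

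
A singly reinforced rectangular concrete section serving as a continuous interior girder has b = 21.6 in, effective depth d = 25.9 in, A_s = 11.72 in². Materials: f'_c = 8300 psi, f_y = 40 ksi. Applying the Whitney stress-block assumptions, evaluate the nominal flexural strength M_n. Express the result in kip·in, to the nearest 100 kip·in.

M_n ≈ 11400 kip·in

T = A_s f_y = 11.72 × 40 = 468.8 kips.
a = T/(0.85 f'_c b) = 468.8/(0.85 × 8.3 × 21.6) = 3.076 in.
M_n = T(d − a/2) = 468.8 × (25.9 − 1.538) = 11420.9 kip·in.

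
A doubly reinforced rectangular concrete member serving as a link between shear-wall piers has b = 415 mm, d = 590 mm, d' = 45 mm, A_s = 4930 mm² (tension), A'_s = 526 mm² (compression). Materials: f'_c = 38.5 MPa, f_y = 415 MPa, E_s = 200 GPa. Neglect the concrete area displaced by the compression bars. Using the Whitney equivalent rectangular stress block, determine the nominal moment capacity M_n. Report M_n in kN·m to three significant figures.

Assume both tension and compression steel yield.
Net tension couple steel: A_s − A'_s = 4404 mm².
a = (A_s − A'_s) f_y / (0.85 f'_c b) = 1827660/(0.85 × 38.5 × 415) = 134.58 mm.
c = a/β₁ = 134.58/0.775 = 173.65 mm; ε'_s = 0.003(c − d')/c = 0.0022 ≥ f_y/E_s = 0.0021, so compression steel does yield.
M_n = (A_s − A'_s) f_y (d − a/2) + A'_s f_y (d − d') = [1827660 × (590 − 67.29) + 218290 × (590 − 45)] × 10⁻⁶ = 955.34 + 118.97 = 1074.31 kN·m.

M_n ≈ 1070 kN·m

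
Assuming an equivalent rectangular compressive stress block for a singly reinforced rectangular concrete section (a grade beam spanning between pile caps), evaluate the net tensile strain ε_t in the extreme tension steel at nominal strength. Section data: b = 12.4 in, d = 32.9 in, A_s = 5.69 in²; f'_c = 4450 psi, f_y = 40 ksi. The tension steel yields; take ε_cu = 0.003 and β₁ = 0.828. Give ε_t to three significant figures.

ε_t ≈ 0.0138

a = A_s f_y/(0.85 f'_c b) = 4.853 in.
β₁ = 0.828, so c = a/β₁ = 4.853/0.828 = 5.861 in.
From the linear strain diagram with ε_cu = 0.003: ε_t = 0.003 (d − c)/c = 0.003 × (32.9 − 5.861)/5.861 = 0.0138.
Since ε_t ≥ 0.005, the section is tension-controlled.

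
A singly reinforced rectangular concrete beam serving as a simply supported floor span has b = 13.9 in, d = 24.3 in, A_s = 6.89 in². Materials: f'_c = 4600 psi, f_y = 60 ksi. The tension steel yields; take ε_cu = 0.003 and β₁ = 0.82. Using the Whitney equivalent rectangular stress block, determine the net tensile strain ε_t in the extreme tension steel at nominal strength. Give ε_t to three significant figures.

ε_t ≈ 0.00486

a = A_s f_y/(0.85 f'_c b) = 7.606 in.
β₁ = 0.82, so c = a/β₁ = 7.606/0.82 = 9.276 in.
From the linear strain diagram with ε_cu = 0.003: ε_t = 0.003 (d − c)/c = 0.003 × (24.3 − 9.276)/9.276 = 0.00486.
ε_t is between 0.004 and 0.005 — transition zone.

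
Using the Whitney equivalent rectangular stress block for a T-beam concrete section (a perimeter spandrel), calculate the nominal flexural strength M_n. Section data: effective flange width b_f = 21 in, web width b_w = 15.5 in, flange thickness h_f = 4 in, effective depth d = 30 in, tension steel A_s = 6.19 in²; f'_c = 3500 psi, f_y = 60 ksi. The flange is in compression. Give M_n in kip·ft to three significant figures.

Tension: T = A_s f_y = 6.19 × 60 = 371.4 kips.
Try a within the flange: a = T/(0.85 f'_c b_f) = 371.4/(0.85 × 3.5 × 21) = 5.945 in.
a = 5.945 > h_f = 4 in: the block extends into the web. Split into flange-overhang and web parts.
C_f = 0.85 f'_c (b_f − b_w) h_f = 0.85 × 3.5 × (21 − 15.5) × 4 = 65.5 kips.
Remaining web compression depth: a_w = (T − C_f)/(0.85 f'_c b_w) = (371.4 − 65.5)/(0.85 × 3.5 × 15.5) = 6.634 in.
M_n = C_f(d − h_f/2) + (T − C_f)(d − a_w/2) = 65.5 × (30 − 2) + 305.9 × (30 − 3.317) = 1834.0 + 8162.3 = 9996.3 kip·in.
M_n = 9996.3/12 = 833.03 kip·ft.

M_n ≈ 833 kip·ft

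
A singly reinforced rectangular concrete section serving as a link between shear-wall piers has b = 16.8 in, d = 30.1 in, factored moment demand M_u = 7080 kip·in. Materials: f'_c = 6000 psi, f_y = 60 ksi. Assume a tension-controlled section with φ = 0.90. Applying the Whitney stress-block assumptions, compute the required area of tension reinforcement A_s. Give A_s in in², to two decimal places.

A_s ≈ 4.60 in²

M_n = M_u/φ = 7080/0.90 = 7866.67 kip·in.
From M_n = 0.85 f'_c a b (d − a/2):
a = d − √(d² − 2M_n/(0.85 f'_c b)) = 30.1 − √(30.1² − 2 × 7866.67/(0.85 × 6 × 16.8)) = 3.223 in.
A_s = 0.85 f'_c a b / f_y = 0.85 × 6 × 3.223 × 16.8 / 60 = 4.602 in².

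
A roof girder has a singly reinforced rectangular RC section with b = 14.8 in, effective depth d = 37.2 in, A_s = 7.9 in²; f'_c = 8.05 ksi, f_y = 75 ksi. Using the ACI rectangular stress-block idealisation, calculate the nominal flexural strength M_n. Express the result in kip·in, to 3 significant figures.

M_n ≈ 20300 kip·in

T = A_s f_y = 7.9 × 75 = 592.5 kips.
a = T/(0.85 f'_c b) = 592.5/(0.85 × 8.05 × 14.8) = 5.851 in.
M_n = T(d − a/2) = 592.5 × (37.2 − 2.9255) = 20307.6 kip·in.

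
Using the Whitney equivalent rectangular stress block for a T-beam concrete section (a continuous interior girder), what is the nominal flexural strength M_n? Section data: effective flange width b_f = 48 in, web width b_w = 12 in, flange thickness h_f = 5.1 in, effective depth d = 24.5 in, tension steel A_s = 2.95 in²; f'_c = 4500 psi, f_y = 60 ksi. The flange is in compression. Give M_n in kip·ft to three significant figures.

M_n ≈ 354 kip·ft

Tension: T = A_s f_y = 2.95 × 60 = 177 kips.
Try a within the flange: a = T/(0.85 f'_c b_f) = 177/(0.85 × 4.5 × 48) = 0.964 in.
Since a = 0.964 ≤ h_f = 5.1 in, the stress block lies entirely in the flange; analyse as a rectangular beam of width b_f.
M_n = T(d − a/2) = 177 × (24.5 − 0.482) = 4251.2 kip·in.
M_n = 4251.2/12 = 354.27 kip·ft.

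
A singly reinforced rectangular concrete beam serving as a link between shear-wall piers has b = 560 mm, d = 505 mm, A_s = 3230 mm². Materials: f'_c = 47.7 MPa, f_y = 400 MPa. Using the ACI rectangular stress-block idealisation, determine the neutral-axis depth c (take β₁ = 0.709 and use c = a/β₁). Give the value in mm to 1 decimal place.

T = A_s f_y = 3230 × 400 = 1292000 N = 1292 kN.
Setting C = 0.85 f'_c a b equal to T: a = 1292000/(0.85 × 47.7 × 560) = 56.903 mm.
With β₁ = 0.709, c = a/β₁ = 56.903/0.709 = 80.3 mm.

c ≈ 80.3 mm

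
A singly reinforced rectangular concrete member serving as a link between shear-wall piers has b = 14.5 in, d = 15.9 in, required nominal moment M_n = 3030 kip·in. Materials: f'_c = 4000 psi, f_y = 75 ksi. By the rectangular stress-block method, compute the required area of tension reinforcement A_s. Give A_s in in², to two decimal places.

From M_n = 0.85 f'_c a b (d − a/2):
a = d − √(d² − 2M_n/(0.85 f'_c b)) = 15.9 − √(15.9² − 2 × 3030/(0.85 × 4 × 14.5)) = 4.503 in.
A_s = 0.85 f'_c a b / f_y = 0.85 × 4 × 4.503 × 14.5 / 75 = 2.960 in².

A_s ≈ 2.96 in²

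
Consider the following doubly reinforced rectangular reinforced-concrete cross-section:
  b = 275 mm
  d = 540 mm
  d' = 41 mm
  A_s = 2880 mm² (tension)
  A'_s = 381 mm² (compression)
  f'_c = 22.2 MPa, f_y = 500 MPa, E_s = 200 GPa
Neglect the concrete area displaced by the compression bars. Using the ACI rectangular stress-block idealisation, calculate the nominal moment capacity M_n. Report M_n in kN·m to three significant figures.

Assume both tension and compression steel yield.
Net tension couple steel: A_s − A'_s = 2499 mm².
a = (A_s − A'_s) f_y / (0.85 f'_c b) = 1249500/(0.85 × 22.2 × 275) = 240.79 mm.
c = a/β₁ = 240.79/0.85 = 283.28 mm; ε'_s = 0.003(c − d')/c = 0.0026 ≥ f_y/E_s = 0.0025, so compression steel does yield.
M_n = (A_s − A'_s) f_y (d − a/2) + A'_s f_y (d − d') = [1249500 × (540 − 120.395) + 190500 × (540 − 41)] × 10⁻⁶ = 524.30 + 95.06 = 619.36 kN·m.

M_n ≈ 619 kN·m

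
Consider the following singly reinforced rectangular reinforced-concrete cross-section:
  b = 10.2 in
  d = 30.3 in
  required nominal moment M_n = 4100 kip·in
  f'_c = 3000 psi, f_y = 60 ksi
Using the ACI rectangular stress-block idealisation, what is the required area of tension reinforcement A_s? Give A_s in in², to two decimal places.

A_s ≈ 2.49 in²

From M_n = 0.85 f'_c a b (d − a/2):
a = d − √(d² − 2M_n/(0.85 f'_c b)) = 30.3 − √(30.3² − 2 × 4100/(0.85 × 3 × 10.2)) = 5.747 in.
A_s = 0.85 f'_c a b / f_y = 0.85 × 3 × 5.747 × 10.2 / 60 = 2.491 in².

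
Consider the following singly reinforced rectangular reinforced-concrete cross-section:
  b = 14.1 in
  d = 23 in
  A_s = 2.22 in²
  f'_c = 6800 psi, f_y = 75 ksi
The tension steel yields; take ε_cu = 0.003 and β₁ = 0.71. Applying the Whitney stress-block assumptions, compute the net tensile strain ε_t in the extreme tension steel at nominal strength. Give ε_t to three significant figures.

ε_t ≈ 0.0210

a = A_s f_y/(0.85 f'_c b) = 2.043 in.
β₁ = 0.71, so c = a/β₁ = 2.043/0.71 = 2.877 in.
From the linear strain diagram with ε_cu = 0.003: ε_t = 0.003 (d − c)/c = 0.003 × (23 − 2.877)/2.877 = 0.0210.
Since ε_t ≥ 0.005, the section is tension-controlled.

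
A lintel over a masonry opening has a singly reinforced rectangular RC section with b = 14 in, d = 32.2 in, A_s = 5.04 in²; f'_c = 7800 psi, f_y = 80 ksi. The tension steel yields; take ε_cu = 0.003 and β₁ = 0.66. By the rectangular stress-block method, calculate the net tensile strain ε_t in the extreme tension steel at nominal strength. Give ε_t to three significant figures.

ε_t ≈ 0.0117

a = A_s f_y/(0.85 f'_c b) = 4.344 in.
β₁ = 0.66, so c = a/β₁ = 4.344/0.66 = 6.582 in.
From the linear strain diagram with ε_cu = 0.003: ε_t = 0.003 (d − c)/c = 0.003 × (32.2 − 6.582)/6.582 = 0.0117.
Since ε_t ≥ 0.005, the section is tension-controlled.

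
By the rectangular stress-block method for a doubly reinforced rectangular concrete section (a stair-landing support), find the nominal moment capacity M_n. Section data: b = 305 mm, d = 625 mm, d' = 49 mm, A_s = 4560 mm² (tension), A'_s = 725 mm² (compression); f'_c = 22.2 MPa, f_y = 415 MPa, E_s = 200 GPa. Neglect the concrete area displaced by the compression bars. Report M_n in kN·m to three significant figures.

Assume both tension and compression steel yield.
Net tension couple steel: A_s − A'_s = 3835 mm².
a = (A_s − A'_s) f_y / (0.85 f'_c b) = 1591525/(0.85 × 22.2 × 305) = 276.53 mm.
c = a/β₁ = 276.53/0.85 = 325.33 mm; ε'_s = 0.003(c − d')/c = 0.0025 ≥ f_y/E_s = 0.0021, so compression steel does yield.
M_n = (A_s − A'_s) f_y (d − a/2) + A'_s f_y (d − d') = [1591525 × (625 − 138.265) + 300875 × (625 − 49)] × 10⁻⁶ = 774.65 + 173.30 = 947.95 kN·m.

M_n ≈ 948 kN·m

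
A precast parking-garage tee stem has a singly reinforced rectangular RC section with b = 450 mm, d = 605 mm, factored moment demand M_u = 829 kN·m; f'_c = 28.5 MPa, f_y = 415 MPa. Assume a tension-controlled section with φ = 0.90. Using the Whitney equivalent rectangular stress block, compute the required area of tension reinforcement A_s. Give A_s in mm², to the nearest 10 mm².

M_n = M_u/φ = 829/0.90 = 921.111 kN·m.
With M_n = 0.85 f'_c a b (d − a/2), solve the quadratic for a:
a = d − √(d² − 2M_n/(0.85 f'_c b)) = 605 − √(605² − 2 × 921.111×10⁶/(0.85 × 28.5 × 450)) = 161.12 mm.
A_s = 0.85 f'_c a b / f_y = 0.85 × 28.5 × 161.12 × 450 / 415 = 4232.3 mm².

A_s ≈ 4230 mm²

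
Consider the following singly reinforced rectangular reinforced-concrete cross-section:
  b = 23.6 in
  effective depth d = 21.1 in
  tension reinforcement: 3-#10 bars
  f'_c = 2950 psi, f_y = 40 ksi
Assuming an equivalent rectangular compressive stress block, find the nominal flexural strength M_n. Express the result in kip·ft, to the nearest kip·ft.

A_s = 3 × 1.27 = 3.81 in².
T = A_s f_y = 3.81 × 40 = 152.4 kips.
a = T/(0.85 f'_c b) = 152.4/(0.85 × 2.95 × 23.6) = 2.575 in.
M_n = T(d − a/2) = 152.4 × (21.1 − 1.2875) = 3019.4 kip·in = 3019.4/12 = 251.62 kip·ft.

M_n ≈ 252 kip·ft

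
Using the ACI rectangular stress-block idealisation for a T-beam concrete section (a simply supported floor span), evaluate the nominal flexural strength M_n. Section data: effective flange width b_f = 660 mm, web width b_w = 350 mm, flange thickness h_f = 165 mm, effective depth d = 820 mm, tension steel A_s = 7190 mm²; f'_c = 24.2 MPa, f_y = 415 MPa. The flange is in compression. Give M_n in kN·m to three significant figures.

Tension: T = A_s f_y = 7190 × 415 = 2983850 N.
Try a within the flange: a = T/(0.85 f'_c b_f) = 2983850/(0.85 × 24.2 × 660) = 219.79 mm.
a = 219.79 > h_f = 165 mm: the block extends into the web. Split into flange-overhang and web parts.
C_f = 0.85 f'_c (b_f − b_w) h_f = 0.85 × 24.2 × (660 − 350) × 165 = 1052156 N.
Remaining web compression depth: a_w = (T − C_f)/(0.85 f'_c b_w) = (2983850 − 1052156)/(0.85 × 24.2 × 350) = 268.31 mm.
M_n = C_f(d − h_f/2) + (T − C_f)(d − a_w/2) = 1052156 × (820 − 82.5) + 1931694 × (820 − 134.155) = 775.97 + 1324.84 = 2100.81 × 10⁶ N·mm.
M_n = 2100.81 kN·m.

M_n ≈ 2100 kN·m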